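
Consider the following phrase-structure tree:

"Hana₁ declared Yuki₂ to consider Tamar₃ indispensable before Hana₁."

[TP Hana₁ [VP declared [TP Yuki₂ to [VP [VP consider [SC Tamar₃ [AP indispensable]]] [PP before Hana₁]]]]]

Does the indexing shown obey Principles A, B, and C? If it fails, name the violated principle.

Principle C

The two coindexed NPs are *Hana₁* (the lower occurrence) and *Hana₁* (the higher occurrence).
*Hana₁* (the lower occurrence) is an R-expression. Principle C requires it to be free everywhere.
*Hana₁* (the higher occurrence) c-commands it and carries the same index.
The R-expression is bound → Principle C violation.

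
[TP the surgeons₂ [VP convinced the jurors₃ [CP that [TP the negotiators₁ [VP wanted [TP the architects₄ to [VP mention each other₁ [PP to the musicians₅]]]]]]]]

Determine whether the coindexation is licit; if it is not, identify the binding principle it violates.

The two coindexed NPs are *the negotiators₁* and *each other₁*.
*each other₁* is an anaphor. Principle A requires it to be bound within its binding domain — the embedded TP, whose subject is the architects₄.
Within that domain it is c-commanded by *the architects₄*, which does not share its index.
*the negotiators₁* does c-command the anaphor, but from outside its binding domain.
The anaphor is unbound in its domain → Principle A violation.

Principle A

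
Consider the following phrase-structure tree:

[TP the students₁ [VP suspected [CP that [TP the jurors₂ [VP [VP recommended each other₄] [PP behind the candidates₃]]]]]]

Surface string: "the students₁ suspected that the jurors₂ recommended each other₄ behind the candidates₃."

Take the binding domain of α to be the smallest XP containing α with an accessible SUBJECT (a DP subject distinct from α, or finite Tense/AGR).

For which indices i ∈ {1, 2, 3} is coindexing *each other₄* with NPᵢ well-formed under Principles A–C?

*each other* is an anaphor, so Principle A applies: it must be bound in its binding domain.
Binding domain of *each other₄*: the embedded TP, whose subject is the jurors₂.
*the students₁* c-commands the anaphor but is outside its binding domain → cannot satisfy Principle A.
*the jurors₂* c-commands the anaphor within its binding domain → licit binder.
*the candidates₃* does not c-command the anaphor → cannot bind it.

{2}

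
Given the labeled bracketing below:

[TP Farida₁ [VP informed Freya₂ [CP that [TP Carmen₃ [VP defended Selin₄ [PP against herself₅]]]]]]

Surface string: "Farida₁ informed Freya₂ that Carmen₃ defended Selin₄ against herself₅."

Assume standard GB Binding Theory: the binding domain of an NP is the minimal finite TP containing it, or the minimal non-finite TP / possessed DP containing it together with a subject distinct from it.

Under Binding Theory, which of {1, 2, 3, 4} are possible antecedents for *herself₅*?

{3, 4}

*herself* is an anaphor, so Principle A applies: it must be bound in its binding domain.
Binding domain of *herself₅*: the embedded TP, whose subject is Carmen₃.
*Farida₁* c-commands the anaphor but is outside its binding domain → cannot satisfy Principle A.
*Freya₂* c-commands the anaphor but is outside its binding domain → cannot satisfy Principle A.
*Carmen₃* c-commands the anaphor within its binding domain → licit binder.
*Selin₄* c-commands the anaphor within its binding domain → licit binder.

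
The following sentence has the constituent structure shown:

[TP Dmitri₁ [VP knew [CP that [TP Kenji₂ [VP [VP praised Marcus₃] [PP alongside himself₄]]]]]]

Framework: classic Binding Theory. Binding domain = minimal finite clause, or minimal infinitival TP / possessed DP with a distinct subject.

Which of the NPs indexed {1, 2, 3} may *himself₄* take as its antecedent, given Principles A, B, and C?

*himself* is an anaphor, so Principle A applies: it must be bound in its binding domain.
Binding domain of *himself₄*: the embedded TP, whose subject is Kenji₂.
*Dmitri₁* c-commands the anaphor but is outside its binding domain → cannot satisfy Principle A.
*Kenji₂* c-commands the anaphor within its binding domain → licit binder.
*Marcus₃* does not c-command the anaphor → cannot bind it.

{2}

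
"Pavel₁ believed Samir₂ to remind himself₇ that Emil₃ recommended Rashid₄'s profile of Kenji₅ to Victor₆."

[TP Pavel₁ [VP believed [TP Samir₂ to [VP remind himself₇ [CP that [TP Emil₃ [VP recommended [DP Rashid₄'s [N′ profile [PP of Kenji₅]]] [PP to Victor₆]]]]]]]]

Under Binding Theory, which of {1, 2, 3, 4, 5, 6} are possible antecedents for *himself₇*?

{2}

*himself* is an anaphor, so Principle A applies: it must be bound in its binding domain.
Binding domain of *himself₇*: the embedded TP, whose subject is Samir₂.
*Pavel₁* c-commands the anaphor but is outside its binding domain → cannot satisfy Principle A.
*Samir₂* c-commands the anaphor within its binding domain → licit binder.
*Emil₃* does not c-command the anaphor → cannot bind it.
*Rashid₄* does not c-command the anaphor → cannot bind it.
*Kenji₅* does not c-command the anaphor → cannot bind it.
*Victor₆* does not c-command the anaphor → cannot bind it.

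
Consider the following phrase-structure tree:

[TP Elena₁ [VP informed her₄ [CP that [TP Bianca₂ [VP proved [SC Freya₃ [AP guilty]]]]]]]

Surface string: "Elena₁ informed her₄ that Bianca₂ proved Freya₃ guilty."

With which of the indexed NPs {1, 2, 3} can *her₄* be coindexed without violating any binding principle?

*her* is a pronoun, so Principle B applies: it must be free in its binding domain.
Binding domain of *her₄*: the matrix TP, whose subject is Elena₁.
*Elena₁* c-commands the pronoun within its binding domain → coindexation would violate Principle B.
*Bianca₂*: the pronoun c-commands this R-expression → coindexation would violate Principle C on *Bianca₂*.
*Freya₃*: the pronoun c-commands this R-expression → coindexation would violate Principle C on *Freya₃*.

none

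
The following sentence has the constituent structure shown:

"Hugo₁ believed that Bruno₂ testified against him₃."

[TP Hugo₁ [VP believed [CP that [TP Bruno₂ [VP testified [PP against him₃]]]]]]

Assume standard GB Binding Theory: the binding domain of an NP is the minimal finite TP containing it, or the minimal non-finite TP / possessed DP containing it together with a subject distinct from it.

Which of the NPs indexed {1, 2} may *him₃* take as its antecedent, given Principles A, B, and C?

*him* is a pronoun, so Principle B applies: it must be free in its binding domain.
Binding domain of *him₃*: the embedded TP, whose subject is Bruno₂.
*Hugo₁* c-commands the pronoun but from outside its binding domain, and is not c-commanded by it → coindexation permitted.
*Bruno₂* c-commands the pronoun within its binding domain → coindexation would violate Principle B.

{1}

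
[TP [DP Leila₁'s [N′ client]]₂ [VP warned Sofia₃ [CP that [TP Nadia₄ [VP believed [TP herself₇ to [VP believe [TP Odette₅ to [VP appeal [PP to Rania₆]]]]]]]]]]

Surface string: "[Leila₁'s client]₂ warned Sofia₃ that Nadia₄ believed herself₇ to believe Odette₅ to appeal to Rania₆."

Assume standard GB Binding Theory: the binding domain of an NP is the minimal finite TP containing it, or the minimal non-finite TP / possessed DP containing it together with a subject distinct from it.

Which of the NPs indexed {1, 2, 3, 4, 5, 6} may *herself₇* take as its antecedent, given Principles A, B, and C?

*herself* is an anaphor, so Principle A applies: it must be bound in its binding domain.
Binding domain of *herself₇*: the embedded TP, whose subject is Nadia₄.
*Leila₁* does not c-command the anaphor → cannot bind it.
*[Leila₁'s client]₂* c-commands the anaphor but is outside its binding domain → cannot satisfy Principle A.
*Sofia₃* c-commands the anaphor but is outside its binding domain → cannot satisfy Principle A.
*Nadia₄* c-commands the anaphor within its binding domain → licit binder.
*Odette₅* does not c-command the anaphor → cannot bind it.
*Rania₆* does not c-command the anaphor → cannot bind it.

{4}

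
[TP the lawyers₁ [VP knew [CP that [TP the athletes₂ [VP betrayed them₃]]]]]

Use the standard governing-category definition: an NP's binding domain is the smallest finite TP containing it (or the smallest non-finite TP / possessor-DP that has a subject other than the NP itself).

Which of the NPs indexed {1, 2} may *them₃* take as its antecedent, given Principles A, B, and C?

{1}

*them* is a pronoun, so Principle B applies: it must be free in its binding domain.
Binding domain of *them₃*: the embedded TP, whose subject is the athletes₂.
*the lawyers₁* c-commands the pronoun but from outside its binding domain, and is not c-commanded by it → coindexation permitted.
*the athletes₂* c-commands the pronoun within its binding domain → coindexation would violate Principle B.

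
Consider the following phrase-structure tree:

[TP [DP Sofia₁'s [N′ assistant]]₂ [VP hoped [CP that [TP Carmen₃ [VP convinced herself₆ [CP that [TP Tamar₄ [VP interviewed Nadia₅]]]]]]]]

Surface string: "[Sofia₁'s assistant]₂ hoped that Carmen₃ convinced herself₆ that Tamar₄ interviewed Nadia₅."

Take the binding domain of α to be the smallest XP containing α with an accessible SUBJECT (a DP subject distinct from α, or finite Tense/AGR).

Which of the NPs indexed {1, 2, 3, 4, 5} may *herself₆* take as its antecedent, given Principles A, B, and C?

{3}

*herself* is an anaphor, so Principle A applies: it must be bound in its binding domain.
Binding domain of *herself₆*: the embedded TP, whose subject is Carmen₃.
*Sofia₁* does not c-command the anaphor → cannot bind it.
*[Sofia₁'s assistant]₂* c-commands the anaphor but is outside its binding domain → cannot satisfy Principle A.
*Carmen₃* c-commands the anaphor within its binding domain → licit binder.
*Tamar₄* does not c-command the anaphor → cannot bind it.
*Nadia₅* does not c-command the anaphor → cannot bind it.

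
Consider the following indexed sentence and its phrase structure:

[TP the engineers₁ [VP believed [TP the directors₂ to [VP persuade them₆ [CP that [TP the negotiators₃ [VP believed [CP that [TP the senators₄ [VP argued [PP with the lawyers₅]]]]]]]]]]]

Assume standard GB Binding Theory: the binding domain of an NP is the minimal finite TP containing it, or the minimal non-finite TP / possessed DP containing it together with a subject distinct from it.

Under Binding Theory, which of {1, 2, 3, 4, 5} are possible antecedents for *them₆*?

{1}

*them* is a pronoun, so Principle B applies: it must be free in its binding domain.
Binding domain of *them₆*: the embedded TP, whose subject is the directors₂.
*the engineers₁* c-commands the pronoun but from outside its binding domain, and is not c-commanded by it → coindexation permitted.
*the directors₂* c-commands the pronoun within its binding domain → coindexation would violate Principle B.
*the negotiators₃*: the pronoun c-commands this R-expression → coindexation would violate Principle C on *the negotiators₃*.
*the senators₄*: the pronoun c-commands this R-expression → coindexation would violate Principle C on *the senators₄*.
*the lawyers₅*: the pronoun c-commands this R-expression → coindexation would violate Principle C on *the lawyers₅*.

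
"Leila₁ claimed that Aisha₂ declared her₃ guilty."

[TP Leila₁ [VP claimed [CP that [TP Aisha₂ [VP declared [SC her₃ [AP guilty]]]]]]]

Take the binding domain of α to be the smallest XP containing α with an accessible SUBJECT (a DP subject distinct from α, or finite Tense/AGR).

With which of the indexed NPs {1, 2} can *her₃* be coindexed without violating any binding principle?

{1}

*her* is a pronoun, so Principle B applies: it must be free in its binding domain.
Binding domain of *her₃*: the embedded TP, whose subject is Aisha₂.
*Leila₁* c-commands the pronoun but from outside its binding domain, and is not c-commanded by it → coindexation permitted.
*Aisha₂* c-commands the pronoun within its binding domain → coindexation would violate Principle B.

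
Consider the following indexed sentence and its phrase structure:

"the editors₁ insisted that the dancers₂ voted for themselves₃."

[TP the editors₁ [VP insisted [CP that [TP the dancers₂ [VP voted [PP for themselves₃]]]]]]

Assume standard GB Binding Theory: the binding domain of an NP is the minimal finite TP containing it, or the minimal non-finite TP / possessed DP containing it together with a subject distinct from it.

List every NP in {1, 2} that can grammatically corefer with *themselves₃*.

*themselves* is an anaphor, so Principle A applies: it must be bound in its binding domain.
Binding domain of *themselves₃*: the embedded TP, whose subject is the dancers₂.
*the editors₁* c-commands the anaphor but is outside its binding domain → cannot satisfy Principle A.
*the dancers₂* c-commands the anaphor within its binding domain → licit binder.

{2}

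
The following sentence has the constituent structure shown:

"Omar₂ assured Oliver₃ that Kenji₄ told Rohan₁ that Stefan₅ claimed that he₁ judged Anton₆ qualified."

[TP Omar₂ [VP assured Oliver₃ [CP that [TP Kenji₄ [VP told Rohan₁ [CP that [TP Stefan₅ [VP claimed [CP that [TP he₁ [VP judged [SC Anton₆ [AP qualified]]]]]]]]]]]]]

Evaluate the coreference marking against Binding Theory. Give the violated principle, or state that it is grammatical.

The two coindexed NPs are *Rohan₁* and *he₁*.
*he₁* is a pronoun; nothing c-commands it within its binding domain (the embedded TP.), so Principle B holds trivially.
*Rohan₁* is an R-expression; *he₁* does not c-command it, and no other NP shares its index, so Principle C is satisfied.
All principles are respected.

grammatical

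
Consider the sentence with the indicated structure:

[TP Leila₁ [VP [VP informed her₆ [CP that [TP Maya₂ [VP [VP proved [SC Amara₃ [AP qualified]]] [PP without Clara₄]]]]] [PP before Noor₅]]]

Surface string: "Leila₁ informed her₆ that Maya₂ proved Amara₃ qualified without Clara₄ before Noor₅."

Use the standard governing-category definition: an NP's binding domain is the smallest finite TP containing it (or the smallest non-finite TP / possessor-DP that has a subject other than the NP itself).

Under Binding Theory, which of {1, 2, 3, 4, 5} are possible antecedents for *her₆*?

*her* is a pronoun, so Principle B applies: it must be free in its binding domain.
Binding domain of *her₆*: the matrix TP, whose subject is Leila₁.
*Leila₁* c-commands the pronoun within its binding domain → coindexation would violate Principle B.
*Maya₂*: the pronoun c-commands this R-expression → coindexation would violate Principle C on *Maya₂*.
*Amara₃*: the pronoun c-commands this R-expression → coindexation would violate Principle C on *Amara₃*.
*Clara₄*: the pronoun c-commands this R-expression → coindexation would violate Principle C on *Clara₄*.
*Noor₅* and the pronoun do not c-command one another → neither Principle B nor Principle C is at stake; coindexation permitted.

{5}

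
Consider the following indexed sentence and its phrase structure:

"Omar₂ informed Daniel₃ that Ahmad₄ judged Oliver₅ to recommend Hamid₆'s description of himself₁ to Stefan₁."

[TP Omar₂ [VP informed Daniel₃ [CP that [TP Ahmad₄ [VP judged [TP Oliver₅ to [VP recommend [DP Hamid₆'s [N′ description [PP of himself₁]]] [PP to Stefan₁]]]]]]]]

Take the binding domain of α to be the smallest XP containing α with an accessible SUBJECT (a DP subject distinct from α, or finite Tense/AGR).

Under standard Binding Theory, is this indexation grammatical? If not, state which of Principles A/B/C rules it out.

The two coindexed NPs are *Stefan₁* and *himself₁*.
*himself₁* is an anaphor. Principle A requires it to be bound within its binding domain — the possessed DP, whose subject is Hamid₆.
Within that domain it is c-commanded by *Hamid₆*, which does not share its index.
*Stefan₁* does not c-command the anaphor at all.
The anaphor is unbound in its domain → Principle A violation.

Principle A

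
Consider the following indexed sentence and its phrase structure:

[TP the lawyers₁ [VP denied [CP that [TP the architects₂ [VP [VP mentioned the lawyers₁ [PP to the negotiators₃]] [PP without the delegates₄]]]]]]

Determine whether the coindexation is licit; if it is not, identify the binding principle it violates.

Principle C

The two coindexed NPs are *the lawyers₁* (the higher occurrence) and *the lawyers₁* (the lower occurrence).
*the lawyers₁* (the lower occurrence) is an R-expression. Principle C requires it to be free everywhere.
*the lawyers₁* (the higher occurrence) c-commands it and carries the same index.
The R-expression is bound → Principle C violation.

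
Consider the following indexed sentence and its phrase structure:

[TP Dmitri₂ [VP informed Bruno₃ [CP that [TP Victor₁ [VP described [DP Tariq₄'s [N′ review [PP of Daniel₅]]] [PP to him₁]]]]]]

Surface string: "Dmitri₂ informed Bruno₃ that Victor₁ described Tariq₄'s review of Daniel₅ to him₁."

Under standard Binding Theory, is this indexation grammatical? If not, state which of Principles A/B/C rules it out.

Principle B

The two coindexed NPs are *Victor₁* and *him₁*.
*him₁* is a pronoun. Its binding domain is the embedded TP, whose subject is Victor₁.
*Victor₁* c-commands it within that domain and carries the same index.
The pronoun is locally bound → Principle B violation.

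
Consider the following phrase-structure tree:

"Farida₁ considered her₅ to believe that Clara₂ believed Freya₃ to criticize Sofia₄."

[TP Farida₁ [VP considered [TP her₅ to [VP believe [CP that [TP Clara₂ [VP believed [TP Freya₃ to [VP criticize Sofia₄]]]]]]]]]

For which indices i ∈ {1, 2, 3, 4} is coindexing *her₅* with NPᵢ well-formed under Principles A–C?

*her* is a pronoun, so Principle B applies: it must be free in its binding domain.
Binding domain of *her₅*: the matrix TP, whose subject is Farida₁.
*Farida₁* c-commands the pronoun within its binding domain → coindexation would violate Principle B.
*Clara₂*: the pronoun c-commands this R-expression → coindexation would violate Principle C on *Clara₂*.
*Freya₃*: the pronoun c-commands this R-expression → coindexation would violate Principle C on *Freya₃*.
*Sofia₄*: the pronoun c-commands this R-expression → coindexation would violate Principle C on *Sofia₄*.

none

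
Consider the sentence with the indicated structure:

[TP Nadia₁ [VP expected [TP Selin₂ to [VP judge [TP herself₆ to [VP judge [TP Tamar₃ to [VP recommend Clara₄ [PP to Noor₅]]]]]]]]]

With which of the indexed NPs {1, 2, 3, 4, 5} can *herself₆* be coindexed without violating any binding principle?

*herself* is an anaphor, so Principle A applies: it must be bound in its binding domain.
Binding domain of *herself₆*: the embedded TP, whose subject is Selin₂.
*Nadia₁* c-commands the anaphor but is outside its binding domain → cannot satisfy Principle A.
*Selin₂* c-commands the anaphor within its binding domain → licit binder.
*Tamar₃* does not c-command the anaphor → cannot bind it.
*Clara₄* does not c-command the anaphor → cannot bind it.
*Noor₅* does not c-command the anaphor → cannot bind it.

{2}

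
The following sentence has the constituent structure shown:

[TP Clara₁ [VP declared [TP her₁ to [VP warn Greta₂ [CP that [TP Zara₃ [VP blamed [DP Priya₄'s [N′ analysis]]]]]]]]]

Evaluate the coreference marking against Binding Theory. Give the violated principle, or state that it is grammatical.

Principle B

The two coindexed NPs are *Clara₁* and *her₁*.
*her₁* is a pronoun. Its binding domain is the matrix TP, whose subject is Clara₁.
*Clara₁* c-commands it within that domain and carries the same index.
The pronoun is locally bound → Principle B violation.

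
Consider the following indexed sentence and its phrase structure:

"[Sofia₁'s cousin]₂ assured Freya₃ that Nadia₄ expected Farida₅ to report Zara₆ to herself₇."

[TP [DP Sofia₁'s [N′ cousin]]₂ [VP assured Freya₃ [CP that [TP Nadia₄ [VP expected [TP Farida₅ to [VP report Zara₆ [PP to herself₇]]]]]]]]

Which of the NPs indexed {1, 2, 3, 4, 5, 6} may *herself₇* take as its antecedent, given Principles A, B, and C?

{5, 6}

*herself* is an anaphor, so Principle A applies: it must be bound in its binding domain.
Binding domain of *herself₇*: the embedded TP, whose subject is Farida₅.
*Sofia₁* does not c-command the anaphor → cannot bind it.
*[Sofia₁'s cousin]₂* c-commands the anaphor but is outside its binding domain → cannot satisfy Principle A.
*Freya₃* c-commands the anaphor but is outside its binding domain → cannot satisfy Principle A.
*Nadia₄* c-commands the anaphor but is outside its binding domain → cannot satisfy Principle A.
*Farida₅* c-commands the anaphor within its binding domain → licit binder.
*Zara₆* c-commands the anaphor within its binding domain → licit binder.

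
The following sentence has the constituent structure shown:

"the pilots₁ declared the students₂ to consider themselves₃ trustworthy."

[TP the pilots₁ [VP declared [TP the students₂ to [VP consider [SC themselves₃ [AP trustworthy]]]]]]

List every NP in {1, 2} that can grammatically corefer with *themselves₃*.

{2}

*themselves* is an anaphor, so Principle A applies: it must be bound in its binding domain.
Binding domain of *themselves₃*: the embedded TP, whose subject is the students₂.
*the pilots₁* c-commands the anaphor but is outside its binding domain → cannot satisfy Principle A.
*the students₂* c-commands the anaphor within its binding domain → licit binder.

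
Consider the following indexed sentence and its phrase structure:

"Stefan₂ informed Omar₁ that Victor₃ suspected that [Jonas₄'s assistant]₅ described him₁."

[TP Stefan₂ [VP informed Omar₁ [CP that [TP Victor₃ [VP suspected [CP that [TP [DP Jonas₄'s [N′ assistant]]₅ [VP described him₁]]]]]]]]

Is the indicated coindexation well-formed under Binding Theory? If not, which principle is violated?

The two coindexed NPs are *Omar₁* and *him₁*.
*him₁* is a pronoun; its binding domain is the embedded TP, whose subject is [Jonas₄'s assistant]₅. Within that domain it is c-commanded only by *[Jonas₄'s assistant]₅*, which carries a different index — the pronoun is free locally, so Principle B holds.
*Omar₁* is an R-expression; *him₁* does not c-command it, and no other NP shares its index, so Principle C is satisfied.
All principles are respected.

grammatical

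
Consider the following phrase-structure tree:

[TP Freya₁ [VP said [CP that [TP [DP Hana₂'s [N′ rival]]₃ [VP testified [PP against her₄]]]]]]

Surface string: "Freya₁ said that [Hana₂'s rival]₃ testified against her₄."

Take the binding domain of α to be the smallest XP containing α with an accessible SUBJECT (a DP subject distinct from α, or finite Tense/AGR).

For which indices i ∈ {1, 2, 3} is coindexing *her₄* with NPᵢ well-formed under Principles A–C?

{1, 2}

*her* is a pronoun, so Principle B applies: it must be free in its binding domain.
Binding domain of *her₄*: the embedded TP, whose subject is [Hana₂'s rival]₃.
*Freya₁* c-commands the pronoun but from outside its binding domain, and is not c-commanded by it → coindexation permitted.
*Hana₂* and the pronoun do not c-command one another → neither Principle B nor Principle C is at stake; coindexation permitted.
*[Hana₂'s rival]₃* c-commands the pronoun within its binding domain → coindexation would violate Principle B.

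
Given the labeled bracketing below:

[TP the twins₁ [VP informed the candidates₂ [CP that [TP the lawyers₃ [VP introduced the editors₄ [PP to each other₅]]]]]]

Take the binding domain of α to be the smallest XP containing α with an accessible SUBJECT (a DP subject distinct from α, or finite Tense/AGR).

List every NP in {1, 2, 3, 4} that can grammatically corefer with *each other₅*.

*each other* is an anaphor, so Principle A applies: it must be bound in its binding domain.
Binding domain of *each other₅*: the embedded TP, whose subject is the lawyers₃.
*the twins₁* c-commands the anaphor but is outside its binding domain → cannot satisfy Principle A.
*the candidates₂* c-commands the anaphor but is outside its binding domain → cannot satisfy Principle A.
*the lawyers₃* c-commands the anaphor within its binding domain → licit binder.
*the editors₄* c-commands the anaphor within its binding domain → licit binder.

{3, 4}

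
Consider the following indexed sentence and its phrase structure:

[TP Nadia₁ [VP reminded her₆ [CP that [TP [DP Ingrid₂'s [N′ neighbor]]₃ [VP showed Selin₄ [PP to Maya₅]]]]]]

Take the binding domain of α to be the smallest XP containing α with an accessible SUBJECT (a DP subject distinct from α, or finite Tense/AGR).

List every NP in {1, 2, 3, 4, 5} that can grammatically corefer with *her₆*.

*her* is a pronoun, so Principle B applies: it must be free in its binding domain.
Binding domain of *her₆*: the matrix TP, whose subject is Nadia₁.
*Nadia₁* c-commands the pronoun within its binding domain → coindexation would violate Principle B.
*Ingrid₂*: the pronoun c-commands this R-expression → coindexation would violate Principle C on *Ingrid₂*.
*[Ingrid₂'s neighbor]₃*: the pronoun c-commands this R-expression → coindexation would violate Principle C on *[Ingrid₂'s neighbor]₃*.
*Selin₄*: the pronoun c-commands this R-expression → coindexation would violate Principle C on *Selin₄*.
*Maya₅*: the pronoun c-commands this R-expression → coindexation would violate Principle C on *Maya₅*.

none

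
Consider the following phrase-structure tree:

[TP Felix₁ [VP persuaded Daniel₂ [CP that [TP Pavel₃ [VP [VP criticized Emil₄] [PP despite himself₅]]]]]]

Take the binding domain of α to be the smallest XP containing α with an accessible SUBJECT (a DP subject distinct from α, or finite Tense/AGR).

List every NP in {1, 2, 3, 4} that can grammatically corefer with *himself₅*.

{3}

*himself* is an anaphor, so Principle A applies: it must be bound in its binding domain.
Binding domain of *himself₅*: the embedded TP, whose subject is Pavel₃.
*Felix₁* c-commands the anaphor but is outside its binding domain → cannot satisfy Principle A.
*Daniel₂* c-commands the anaphor but is outside its binding domain → cannot satisfy Principle A.
*Pavel₃* c-commands the anaphor within its binding domain → licit binder.
*Emil₄* does not c-command the anaphor → cannot bind it.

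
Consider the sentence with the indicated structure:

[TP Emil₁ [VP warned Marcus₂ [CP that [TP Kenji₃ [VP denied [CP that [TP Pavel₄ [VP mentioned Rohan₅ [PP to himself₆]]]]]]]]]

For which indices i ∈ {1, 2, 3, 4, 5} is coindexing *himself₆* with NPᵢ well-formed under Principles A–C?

*himself* is an anaphor, so Principle A applies: it must be bound in its binding domain.
Binding domain of *himself₆*: the embedded TP, whose subject is Pavel₄.
*Emil₁* c-commands the anaphor but is outside its binding domain → cannot satisfy Principle A.
*Marcus₂* c-commands the anaphor but is outside its binding domain → cannot satisfy Principle A.
*Kenji₃* c-commands the anaphor but is outside its binding domain → cannot satisfy Principle A.
*Pavel₄* c-commands the anaphor within its binding domain → licit binder.
*Rohan₅* c-commands the anaphor within its binding domain → licit binder.

{4, 5}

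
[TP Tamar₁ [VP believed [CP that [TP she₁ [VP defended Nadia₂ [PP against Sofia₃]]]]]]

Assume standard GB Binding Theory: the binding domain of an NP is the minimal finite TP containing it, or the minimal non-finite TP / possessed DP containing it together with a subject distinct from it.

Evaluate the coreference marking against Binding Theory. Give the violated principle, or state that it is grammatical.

The two coindexed NPs are *Tamar₁* and *she₁*.
*she₁* is a pronoun; nothing c-commands it within its binding domain (the embedded TP.), so Principle B holds trivially.
*Tamar₁* is an R-expression; *she₁* does not c-command it, and no other NP shares its index, so Principle C is satisfied.
All principles are respected.

grammatical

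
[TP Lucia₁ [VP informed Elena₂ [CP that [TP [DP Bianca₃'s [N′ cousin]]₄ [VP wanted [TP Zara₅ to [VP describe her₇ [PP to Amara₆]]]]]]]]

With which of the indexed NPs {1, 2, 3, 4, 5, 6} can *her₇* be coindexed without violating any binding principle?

*her* is a pronoun, so Principle B applies: it must be free in its binding domain.
Binding domain of *her₇*: the embedded TP, whose subject is Zara₅.
*Lucia₁* c-commands the pronoun but from outside its binding domain, and is not c-commanded by it → coindexation permitted.
*Elena₂* c-commands the pronoun but from outside its binding domain, and is not c-commanded by it → coindexation permitted.
*Bianca₃* and the pronoun do not c-command one another → neither Principle B nor Principle C is at stake; coindexation permitted.
*[Bianca₃'s cousin]₄* c-commands the pronoun but from outside its binding domain, and is not c-commanded by it → coindexation permitted.
*Zara₅* c-commands the pronoun within its binding domain → coindexation would violate Principle B.
*Amara₆*: the pronoun c-commands this R-expression → coindexation would violate Principle C on *Amara₆*.

{1, 2, 3, 4}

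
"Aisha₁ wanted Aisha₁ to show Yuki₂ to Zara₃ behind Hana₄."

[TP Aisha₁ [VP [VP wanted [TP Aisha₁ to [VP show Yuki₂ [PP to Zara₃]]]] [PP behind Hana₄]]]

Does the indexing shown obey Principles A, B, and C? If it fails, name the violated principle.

Principle C

The two coindexed NPs are *Aisha₁* (the higher occurrence) and *Aisha₁* (the lower occurrence).
*Aisha₁* (the lower occurrence) is an R-expression. Principle C requires it to be free everywhere.
*Aisha₁* (the higher occurrence) c-commands it and carries the same index.
The R-expression is bound → Principle C violation.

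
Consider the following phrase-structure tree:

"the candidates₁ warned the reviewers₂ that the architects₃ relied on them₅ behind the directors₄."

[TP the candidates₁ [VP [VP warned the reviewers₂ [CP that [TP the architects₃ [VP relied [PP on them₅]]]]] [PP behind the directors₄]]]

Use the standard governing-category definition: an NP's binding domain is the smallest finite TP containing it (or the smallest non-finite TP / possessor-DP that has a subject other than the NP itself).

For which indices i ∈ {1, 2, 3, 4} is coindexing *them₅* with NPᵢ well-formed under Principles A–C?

*them* is a pronoun, so Principle B applies: it must be free in its binding domain.
Binding domain of *them₅*: the embedded TP, whose subject is the architects₃.
*the candidates₁* c-commands the pronoun but from outside its binding domain, and is not c-commanded by it → coindexation permitted.
*the reviewers₂* c-commands the pronoun but from outside its binding domain, and is not c-commanded by it → coindexation permitted.
*the architects₃* c-commands the pronoun within its binding domain → coindexation would violate Principle B.
*the directors₄* and the pronoun do not c-command one another → neither Principle B nor Principle C is at stake; coindexation permitted.

{1, 2, 4}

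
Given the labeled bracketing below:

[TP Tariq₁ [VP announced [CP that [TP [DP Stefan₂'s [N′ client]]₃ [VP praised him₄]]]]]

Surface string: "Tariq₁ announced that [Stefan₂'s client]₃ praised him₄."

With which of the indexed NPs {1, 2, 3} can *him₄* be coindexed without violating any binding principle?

*him* is a pronoun, so Principle B applies: it must be free in its binding domain.
Binding domain of *him₄*: the embedded TP, whose subject is [Stefan₂'s client]₃.
*Tariq₁* c-commands the pronoun but from outside its binding domain, and is not c-commanded by it → coindexation permitted.
*Stefan₂* and the pronoun do not c-command one another → neither Principle B nor Principle C is at stake; coindexation permitted.
*[Stefan₂'s client]₃* c-commands the pronoun within its binding domain → coindexation would violate Principle B.

{1, 2}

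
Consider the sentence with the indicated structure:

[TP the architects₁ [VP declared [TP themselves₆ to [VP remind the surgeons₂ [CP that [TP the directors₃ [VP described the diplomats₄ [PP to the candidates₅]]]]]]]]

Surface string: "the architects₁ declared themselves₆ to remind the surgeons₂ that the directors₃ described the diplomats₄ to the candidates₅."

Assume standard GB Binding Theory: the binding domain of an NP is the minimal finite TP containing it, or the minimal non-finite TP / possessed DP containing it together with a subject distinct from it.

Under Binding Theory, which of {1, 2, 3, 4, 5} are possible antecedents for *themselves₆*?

{1}

*themselves* is an anaphor, so Principle A applies: it must be bound in its binding domain.
Binding domain of *themselves₆*: the matrix TP, whose subject is the architects₁.
*the architects₁* c-commands the anaphor within its binding domain → licit binder.
*the surgeons₂* does not c-command the anaphor → cannot bind it.
*the directors₃* does not c-command the anaphor → cannot bind it.
*the diplomats₄* does not c-command the anaphor → cannot bind it.
*the candidates₅* does not c-command the anaphor → cannot bind it.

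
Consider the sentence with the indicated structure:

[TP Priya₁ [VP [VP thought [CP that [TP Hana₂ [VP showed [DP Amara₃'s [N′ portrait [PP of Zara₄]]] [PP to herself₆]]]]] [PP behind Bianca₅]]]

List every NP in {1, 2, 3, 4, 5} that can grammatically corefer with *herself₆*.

*herself* is an anaphor, so Principle A applies: it must be bound in its binding domain.
Binding domain of *herself₆*: the embedded TP, whose subject is Hana₂.
*Priya₁* c-commands the anaphor but is outside its binding domain → cannot satisfy Principle A.
*Hana₂* c-commands the anaphor within its binding domain → licit binder.
*Amara₃* does not c-command the anaphor → cannot bind it.
*Zara₄* does not c-command the anaphor → cannot bind it.
*Bianca₅* does not c-command the anaphor → cannot bind it.

{2}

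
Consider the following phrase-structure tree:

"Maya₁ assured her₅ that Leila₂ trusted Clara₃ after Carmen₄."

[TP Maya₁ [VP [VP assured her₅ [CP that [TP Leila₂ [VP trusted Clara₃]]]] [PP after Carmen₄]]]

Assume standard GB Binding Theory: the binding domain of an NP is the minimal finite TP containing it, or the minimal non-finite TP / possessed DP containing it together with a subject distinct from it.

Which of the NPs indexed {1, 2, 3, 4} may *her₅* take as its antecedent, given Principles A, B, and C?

*her* is a pronoun, so Principle B applies: it must be free in its binding domain.
Binding domain of *her₅*: the matrix TP, whose subject is Maya₁.
*Maya₁* c-commands the pronoun within its binding domain → coindexation would violate Principle B.
*Leila₂*: the pronoun c-commands this R-expression → coindexation would violate Principle C on *Leila₂*.
*Clara₃*: the pronoun c-commands this R-expression → coindexation would violate Principle C on *Clara₃*.
*Carmen₄* and the pronoun do not c-command one another → neither Principle B nor Principle C is at stake; coindexation permitted.

{4}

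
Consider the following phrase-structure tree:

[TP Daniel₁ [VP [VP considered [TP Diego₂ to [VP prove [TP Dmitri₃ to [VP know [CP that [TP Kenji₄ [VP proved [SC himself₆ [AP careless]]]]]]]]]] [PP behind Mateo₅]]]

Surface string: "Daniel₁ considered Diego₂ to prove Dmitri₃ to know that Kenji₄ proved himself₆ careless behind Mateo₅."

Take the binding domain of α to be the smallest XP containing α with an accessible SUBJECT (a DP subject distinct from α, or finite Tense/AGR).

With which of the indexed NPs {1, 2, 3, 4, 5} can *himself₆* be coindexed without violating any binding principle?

{4}

*himself* is an anaphor, so Principle A applies: it must be bound in its binding domain.
Binding domain of *himself₆*: the embedded TP, whose subject is Kenji₄.
*Daniel₁* c-commands the anaphor but is outside its binding domain → cannot satisfy Principle A.
*Diego₂* c-commands the anaphor but is outside its binding domain → cannot satisfy Principle A.
*Dmitri₃* c-commands the anaphor but is outside its binding domain → cannot satisfy Principle A.
*Kenji₄* c-commands the anaphor within its binding domain → licit binder.
*Mateo₅* does not c-command the anaphor → cannot bind it.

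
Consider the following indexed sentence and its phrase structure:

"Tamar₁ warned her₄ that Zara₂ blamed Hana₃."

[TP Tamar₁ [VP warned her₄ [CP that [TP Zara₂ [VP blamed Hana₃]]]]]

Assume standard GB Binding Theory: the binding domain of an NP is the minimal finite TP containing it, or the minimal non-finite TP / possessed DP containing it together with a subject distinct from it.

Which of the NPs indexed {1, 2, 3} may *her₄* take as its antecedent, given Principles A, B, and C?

*her* is a pronoun, so Principle B applies: it must be free in its binding domain.
Binding domain of *her₄*: the matrix TP, whose subject is Tamar₁.
*Tamar₁* c-commands the pronoun within its binding domain → coindexation would violate Principle B.
*Zara₂*: the pronoun c-commands this R-expression → coindexation would violate Principle C on *Zara₂*.
*Hana₃*: the pronoun c-commands this R-expression → coindexation would violate Principle C on *Hana₃*.

none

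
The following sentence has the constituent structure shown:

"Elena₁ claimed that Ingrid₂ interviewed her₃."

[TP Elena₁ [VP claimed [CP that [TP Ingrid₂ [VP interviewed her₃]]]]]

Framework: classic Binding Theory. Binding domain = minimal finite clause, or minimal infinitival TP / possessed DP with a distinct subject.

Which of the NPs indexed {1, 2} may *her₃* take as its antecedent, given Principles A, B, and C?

{1}

*her* is a pronoun, so Principle B applies: it must be free in its binding domain.
Binding domain of *her₃*: the embedded TP, whose subject is Ingrid₂.
*Elena₁* c-commands the pronoun but from outside its binding domain, and is not c-commanded by it → coindexation permitted.
*Ingrid₂* c-commands the pronoun within its binding domain → coindexation would violate Principle B.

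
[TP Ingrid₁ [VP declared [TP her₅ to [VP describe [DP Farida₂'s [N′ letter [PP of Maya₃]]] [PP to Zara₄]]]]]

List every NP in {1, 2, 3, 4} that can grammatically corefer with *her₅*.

*her* is a pronoun, so Principle B applies: it must be free in its binding domain.
Binding domain of *her₅*: the matrix TP, whose subject is Ingrid₁.
*Ingrid₁* c-commands the pronoun within its binding domain → coindexation would violate Principle B.
*Farida₂*: the pronoun c-commands this R-expression → coindexation would violate Principle C on *Farida₂*.
*Maya₃*: the pronoun c-commands this R-expression → coindexation would violate Principle C on *Maya₃*.
*Zara₄*: the pronoun c-commands this R-expression → coindexation would violate Principle C on *Zara₄*.

none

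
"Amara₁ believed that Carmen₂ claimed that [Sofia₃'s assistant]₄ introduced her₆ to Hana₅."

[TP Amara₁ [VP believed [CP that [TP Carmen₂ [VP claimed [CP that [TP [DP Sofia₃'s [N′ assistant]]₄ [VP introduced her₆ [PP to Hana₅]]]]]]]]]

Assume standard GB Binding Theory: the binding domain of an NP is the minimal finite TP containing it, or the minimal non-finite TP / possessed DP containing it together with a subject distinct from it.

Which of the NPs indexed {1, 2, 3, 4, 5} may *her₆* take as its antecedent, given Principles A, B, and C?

{1, 2, 3}

*her* is a pronoun, so Principle B applies: it must be free in its binding domain.
Binding domain of *her₆*: the embedded TP, whose subject is [Sofia₃'s assistant]₄.
*Amara₁* c-commands the pronoun but from outside its binding domain, and is not c-commanded by it → coindexation permitted.
*Carmen₂* c-commands the pronoun but from outside its binding domain, and is not c-commanded by it → coindexation permitted.
*Sofia₃* and the pronoun do not c-command one another → neither Principle B nor Principle C is at stake; coindexation permitted.
*[Sofia₃'s assistant]₄* c-commands the pronoun within its binding domain → coindexation would violate Principle B.
*Hana₅*: the pronoun c-commands this R-expression → coindexation would violate Principle C on *Hana₅*.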